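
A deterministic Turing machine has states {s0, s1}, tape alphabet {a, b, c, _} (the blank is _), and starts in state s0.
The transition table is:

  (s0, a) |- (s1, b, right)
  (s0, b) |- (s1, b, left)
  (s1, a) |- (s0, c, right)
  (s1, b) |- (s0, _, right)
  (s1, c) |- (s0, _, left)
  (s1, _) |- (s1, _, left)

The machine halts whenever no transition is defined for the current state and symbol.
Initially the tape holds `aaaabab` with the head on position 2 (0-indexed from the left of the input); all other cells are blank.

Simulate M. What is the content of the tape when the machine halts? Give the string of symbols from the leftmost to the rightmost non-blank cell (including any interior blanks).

b_bab

s0 | aa[a]abab   read a → write b, move right, go to s1
s1 | aab[a]bab   read a → write c, move right, go to s0
s0 | aabc[b]ab   read b → write b, move left, go to s1
s1 | aab[c]bab   read c → write _, move left, go to s0
s0 | aa[b]_bab   read b → write b, move left, go to s1
s1 | a[a]b_bab   read a → write c, move right, go to s0
s0 | ac[b]_bab   read b → write b, move left, go to s1
s1 | a[c]b_bab   read c → write _, move left, go to s0
s0 | [a]_b_bab   read a → write b, move right, go to s1
s1 | b[_]b_bab   read _ → write _, move left, go to s1
s1 | [b]_b_bab   read b → write _, move right, go to s0
s0 | _[_]b_bab
The non-blank tape span at halt is b_bab.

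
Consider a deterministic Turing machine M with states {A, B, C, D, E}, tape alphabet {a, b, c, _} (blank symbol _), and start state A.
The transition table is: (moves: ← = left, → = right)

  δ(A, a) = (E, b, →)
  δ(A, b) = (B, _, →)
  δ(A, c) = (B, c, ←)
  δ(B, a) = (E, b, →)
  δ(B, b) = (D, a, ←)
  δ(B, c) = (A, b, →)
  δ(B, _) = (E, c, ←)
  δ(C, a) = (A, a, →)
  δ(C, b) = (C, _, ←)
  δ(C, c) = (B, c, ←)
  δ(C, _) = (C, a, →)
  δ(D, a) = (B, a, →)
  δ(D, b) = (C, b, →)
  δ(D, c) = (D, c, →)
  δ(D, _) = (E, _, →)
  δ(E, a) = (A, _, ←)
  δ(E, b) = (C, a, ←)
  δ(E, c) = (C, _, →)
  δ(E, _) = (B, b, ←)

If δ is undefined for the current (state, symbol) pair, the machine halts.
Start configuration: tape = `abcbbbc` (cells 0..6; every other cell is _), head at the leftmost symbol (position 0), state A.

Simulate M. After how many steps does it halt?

14

A | _[a]bcbbbc   read a → write b, move →, go to E
E | _b[b]cbbbc   read b → write a, move ←, go to C
C | _[b]acbbbc   read b → write _, move ←, go to C
C | [_]_acbbbc   read _ → write a, move →, go to C
C | a[_]acbbbc   read _ → write a, move →, go to C
C | aa[a]cbbbc   read a → write a, move →, go to A
A | aaa[c]bbbc   read c → write c, move ←, go to B
B | aa[a]cbbbc   read a → write b, move →, go to E
E | aab[c]bbbc   read c → write _, move →, go to C
C | aab_[b]bbc   read b → write _, move ←, go to C
C | aab[_]_bbc   read _ → write a, move →, go to C
C | aaba[_]bbc   read _ → write a, move →, go to C
C | aabaa[b]bc   read b → write _, move ←, go to C
C | aaba[a]_bc   read a → write a, move →, go to A
A | aabaa[_]bc
M halts after 14 transitions.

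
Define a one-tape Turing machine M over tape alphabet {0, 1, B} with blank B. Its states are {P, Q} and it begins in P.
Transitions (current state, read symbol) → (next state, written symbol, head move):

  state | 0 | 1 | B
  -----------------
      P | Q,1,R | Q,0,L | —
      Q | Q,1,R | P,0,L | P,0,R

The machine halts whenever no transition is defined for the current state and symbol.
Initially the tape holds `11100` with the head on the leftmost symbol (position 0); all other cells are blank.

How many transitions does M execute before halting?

state=P head=0 tape=BB[1]1100BB   (P,1)→(Q,0,L)
state=Q head=-1 tape=B[B]01100BB   (Q,B)→(P,0,R)
state=P head=0 tape=B0[0]1100BB   (P,0)→(Q,1,R)
state=Q head=1 tape=B01[1]100BB   (Q,1)→(P,0,L)
state=P head=0 tape=B0[1]0100BB   (P,1)→(Q,0,L)
state=Q head=-1 tape=B[0]00100BB   (Q,0)→(Q,1,R)
state=Q head=0 tape=B1[0]0100BB   (Q,0)→(Q,1,R)
state=Q head=1 tape=B11[0]100BB   (Q,0)→(Q,1,R)
state=Q head=2 tape=B111[1]00BB   (Q,1)→(P,0,L)
state=P head=1 tape=B11[1]000BB   (P,1)→(Q,0,L)
state=Q head=0 tape=B1[1]0000BB   (Q,1)→(P,0,L)
state=P head=-1 tape=B[1]00000BB   (P,1)→(Q,0,L)
state=Q head=-2 tape=[B]000000BB   (Q,B)→(P,0,R)
state=P head=-1 tape=0[0]00000BB   (P,0)→(Q,1,R)
state=Q head=0 tape=01[0]0000BB   (Q,0)→(Q,1,R)
state=Q head=1 tape=011[0]000BB   (Q,0)→(Q,1,R)
state=Q head=2 tape=0111[0]00BB   (Q,0)→(Q,1,R)
state=Q head=3 tape=01111[0]0BB   (Q,0)→(Q,1,R)
state=Q head=4 tape=011111[0]BB   (Q,0)→(Q,1,R)
state=Q head=5 tape=0111111[B]B   (Q,B)→(P,0,R)
state=P head=6 tape=01111110[B]
M halts after 20 transitions.

20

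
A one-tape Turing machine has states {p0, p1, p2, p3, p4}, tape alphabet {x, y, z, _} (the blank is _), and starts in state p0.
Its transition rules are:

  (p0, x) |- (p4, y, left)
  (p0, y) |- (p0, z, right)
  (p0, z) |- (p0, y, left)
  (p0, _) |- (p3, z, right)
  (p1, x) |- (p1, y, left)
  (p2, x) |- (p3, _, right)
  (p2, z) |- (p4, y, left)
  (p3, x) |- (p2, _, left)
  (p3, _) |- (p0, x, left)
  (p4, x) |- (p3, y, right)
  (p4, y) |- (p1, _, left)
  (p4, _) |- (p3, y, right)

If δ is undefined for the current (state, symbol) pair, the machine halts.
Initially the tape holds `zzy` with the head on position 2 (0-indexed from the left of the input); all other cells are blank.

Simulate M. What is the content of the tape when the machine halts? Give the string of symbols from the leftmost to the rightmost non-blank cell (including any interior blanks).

zyyyyx

state=p0 head=2 tape=_zz[y]__   (p0,y)→(p0,z,right)
state=p0 head=3 tape=_zzz[_]_   (p0,_)→(p3,z,right)
state=p3 head=4 tape=_zzzz[_]   (p3,_)→(p0,x,left)
state=p0 head=3 tape=_zzz[z]x   (p0,z)→(p0,y,left)
state=p0 head=2 tape=_zz[z]yx   (p0,z)→(p0,y,left)
state=p0 head=1 tape=_z[z]yyx   (p0,z)→(p0,y,left)
state=p0 head=0 tape=_[z]yyyx   (p0,z)→(p0,y,left)
state=p0 head=-1 tape=[_]yyyyx   (p0,_)→(p3,z,right)
state=p3 head=0 tape=z[y]yyyx
The non-blank tape span at halt is zyyyyx.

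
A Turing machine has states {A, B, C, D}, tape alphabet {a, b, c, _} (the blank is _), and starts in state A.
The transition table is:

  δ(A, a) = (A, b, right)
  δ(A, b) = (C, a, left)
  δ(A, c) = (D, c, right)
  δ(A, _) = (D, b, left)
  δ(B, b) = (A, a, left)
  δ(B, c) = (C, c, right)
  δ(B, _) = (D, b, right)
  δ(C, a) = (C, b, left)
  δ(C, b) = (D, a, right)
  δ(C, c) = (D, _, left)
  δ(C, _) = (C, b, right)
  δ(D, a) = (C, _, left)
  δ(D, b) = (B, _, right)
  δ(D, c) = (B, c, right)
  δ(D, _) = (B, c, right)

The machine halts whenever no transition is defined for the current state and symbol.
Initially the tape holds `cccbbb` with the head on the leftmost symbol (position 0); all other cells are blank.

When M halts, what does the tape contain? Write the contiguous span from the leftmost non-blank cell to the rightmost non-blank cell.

cc_bca

A | [c]ccbbb   read c → write c, move right, go to D
D | c[c]cbbb   read c → write c, move right, go to B
B | cc[c]bbb   read c → write c, move right, go to C
C | ccc[b]bb   read b → write a, move right, go to D
D | ccca[b]b   read b → write _, move right, go to B
B | ccca_[b]   read b → write a, move left, go to A
A | ccca[_]a   read _ → write b, move left, go to D
D | ccc[a]ba   read a → write _, move left, go to C
C | cc[c]_ba   read c → write _, move left, go to D
D | c[c]__ba   read c → write c, move right, go to B
B | cc[_]_ba   read _ → write b, move right, go to D
D | ccb[_]ba   read _ → write c, move right, go to B
B | ccbc[b]a   read b → write a, move left, go to A
A | ccb[c]aa   read c → write c, move right, go to D
D | ccbc[a]a   read a → write _, move left, go to C
C | ccb[c]_a   read c → write _, move left, go to D
D | cc[b]__a   read b → write _, move right, go to B
B | cc_[_]_a   read _ → write b, move right, go to D
D | cc_b[_]a   read _ → write c, move right, go to B
B | cc_bc[a]
The non-blank tape span at halt is cc_bca.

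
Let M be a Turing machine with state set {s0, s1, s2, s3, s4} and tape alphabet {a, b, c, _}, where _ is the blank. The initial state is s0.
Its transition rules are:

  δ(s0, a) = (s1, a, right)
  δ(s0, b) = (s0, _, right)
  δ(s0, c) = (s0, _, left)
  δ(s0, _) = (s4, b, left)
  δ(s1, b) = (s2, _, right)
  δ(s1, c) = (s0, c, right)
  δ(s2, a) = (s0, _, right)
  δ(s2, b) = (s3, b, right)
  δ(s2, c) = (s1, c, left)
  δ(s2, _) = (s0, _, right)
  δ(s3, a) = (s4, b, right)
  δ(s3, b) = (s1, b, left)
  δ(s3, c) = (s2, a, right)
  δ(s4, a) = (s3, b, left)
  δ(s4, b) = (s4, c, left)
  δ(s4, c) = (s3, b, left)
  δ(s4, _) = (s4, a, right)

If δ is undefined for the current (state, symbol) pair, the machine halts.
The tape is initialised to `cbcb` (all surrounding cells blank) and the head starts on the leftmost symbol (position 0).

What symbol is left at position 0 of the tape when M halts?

state=s0 head=0 tape=___[c]bcb   (s0,c)→(s0,_,left)
state=s0 head=-1 tape=__[_]_bcb   (s0,_)→(s4,b,left)
state=s4 head=-2 tape=_[_]b_bcb   (s4,_)→(s4,a,right)
state=s4 head=-1 tape=_a[b]_bcb   (s4,b)→(s4,c,left)
state=s4 head=-2 tape=_[a]c_bcb   (s4,a)→(s3,b,left)
state=s3 head=-3 tape=[_]bc_bcb
Cell 0 holds _ when M halts.

_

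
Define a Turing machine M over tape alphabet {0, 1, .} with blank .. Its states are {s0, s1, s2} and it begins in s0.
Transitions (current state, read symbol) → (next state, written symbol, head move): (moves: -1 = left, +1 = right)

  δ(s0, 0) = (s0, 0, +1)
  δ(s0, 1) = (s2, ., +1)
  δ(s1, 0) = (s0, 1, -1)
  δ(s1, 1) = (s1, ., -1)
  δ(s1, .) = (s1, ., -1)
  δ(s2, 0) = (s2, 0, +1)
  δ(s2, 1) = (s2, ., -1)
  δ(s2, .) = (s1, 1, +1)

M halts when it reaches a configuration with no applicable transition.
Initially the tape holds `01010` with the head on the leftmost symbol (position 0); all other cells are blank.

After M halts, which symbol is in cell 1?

.

state=s0 head=0 tape=[0]1010   (s0,0)→(s0,0,+1)
state=s0 head=1 tape=0[1]010   (s0,1)→(s2,.,+1)
state=s2 head=2 tape=0.[0]10   (s2,0)→(s2,0,+1)
state=s2 head=3 tape=0.0[1]0   (s2,1)→(s2,.,-1)
state=s2 head=2 tape=0.[0].0   (s2,0)→(s2,0,+1)
state=s2 head=3 tape=0.0[.]0   (s2,.)→(s1,1,+1)
state=s1 head=4 tape=0.01[0]   (s1,0)→(s0,1,-1)
state=s0 head=3 tape=0.0[1]1   (s0,1)→(s2,.,+1)
state=s2 head=4 tape=0.0.[1]   (s2,1)→(s2,.,-1)
state=s2 head=3 tape=0.0[.].   (s2,.)→(s1,1,+1)
state=s1 head=4 tape=0.01[.]   (s1,.)→(s1,.,-1)
state=s1 head=3 tape=0.0[1].   (s1,1)→(s1,.,-1)
state=s1 head=2 tape=0.[0]..   (s1,0)→(s0,1,-1)
state=s0 head=1 tape=0[.]1..
Cell 1 holds . when M halts.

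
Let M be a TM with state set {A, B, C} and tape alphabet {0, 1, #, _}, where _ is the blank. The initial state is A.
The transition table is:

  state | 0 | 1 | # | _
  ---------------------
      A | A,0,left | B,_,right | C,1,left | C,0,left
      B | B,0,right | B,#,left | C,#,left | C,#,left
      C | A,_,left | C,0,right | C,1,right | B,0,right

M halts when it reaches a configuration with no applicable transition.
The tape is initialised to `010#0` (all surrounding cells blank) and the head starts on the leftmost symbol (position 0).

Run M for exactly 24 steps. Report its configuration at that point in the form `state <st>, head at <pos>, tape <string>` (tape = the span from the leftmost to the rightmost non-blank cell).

state B, head at -4, tape 00000_##0#0

A | ______[0]10#0   read 0 → write 0, move left, go to A
A | _____[_]010#0   read _ → write 0, move left, go to C
C | ____[_]0010#0   read _ → write 0, move right, go to B
B | ____0[0]010#0   read 0 → write 0, move right, go to B
B | ____00[0]10#0   read 0 → write 0, move right, go to B
B | ____000[1]0#0   read 1 → write #, move left, go to B
B | ____00[0]#0#0   read 0 → write 0, move right, go to B
B | ____000[#]0#0   read # → write #, move left, go to C
C | ____00[0]#0#0   read 0 → write _, move left, go to A
A | ____0[0]_#0#0   read 0 → write 0, move left, go to A
A | ____[0]0_#0#0   read 0 → write 0, move left, go to A
A | ___[_]00_#0#0   read _ → write 0, move left, go to C
C | __[_]000_#0#0   read _ → write 0, move right, go to B
B | __0[0]00_#0#0   read 0 → write 0, move right, go to B
B | __00[0]0_#0#0   read 0 → write 0, move right, go to B
B | __000[0]_#0#0   read 0 → write 0, move right, go to B
B | __0000[_]#0#0   read _ → write #, move left, go to C
C | __000[0]##0#0   read 0 → write _, move left, go to A
A | __00[0]_##0#0   read 0 → write 0, move left, go to A
A | __0[0]0_##0#0   read 0 → write 0, move left, go to A
A | __[0]00_##0#0   read 0 → write 0, move left, go to A
A | _[_]000_##0#0   read _ → write 0, move left, go to C
C | [_]0000_##0#0   read _ → write 0, move right, go to B
B | 0[0]000_##0#0   read 0 → write 0, move right, go to B
B | 00[0]00_##0#0
After 24 steps: state B, head at -4, tape 00000_##0#0.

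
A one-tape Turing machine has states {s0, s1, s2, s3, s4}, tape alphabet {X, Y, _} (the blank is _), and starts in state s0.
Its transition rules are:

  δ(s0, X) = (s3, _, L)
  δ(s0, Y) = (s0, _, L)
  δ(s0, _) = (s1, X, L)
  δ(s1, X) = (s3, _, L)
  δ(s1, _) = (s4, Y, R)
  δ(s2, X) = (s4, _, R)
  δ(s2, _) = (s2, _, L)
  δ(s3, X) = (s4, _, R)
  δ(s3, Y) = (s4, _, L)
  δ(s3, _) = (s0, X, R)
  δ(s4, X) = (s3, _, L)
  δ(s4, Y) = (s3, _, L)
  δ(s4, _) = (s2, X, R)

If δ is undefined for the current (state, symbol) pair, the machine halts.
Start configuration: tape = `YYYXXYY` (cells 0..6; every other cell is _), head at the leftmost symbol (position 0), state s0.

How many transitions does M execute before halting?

15

s0 | ___[Y]YYXXYY   read Y → write _, move L, go to s0
s0 | __[_]_YYXXYY   read _ → write X, move L, go to s1
s1 | _[_]X_YYXXYY   read _ → write Y, move R, go to s4
s4 | _Y[X]_YYXXYY   read X → write _, move L, go to s3
s3 | _[Y]__YYXXYY   read Y → write _, move L, go to s4
s4 | [_]___YYXXYY   read _ → write X, move R, go to s2
s2 | X[_]__YYXXYY   read _ → write _, move L, go to s2
s2 | [X]___YYXXYY   read X → write _, move R, go to s4
s4 | _[_]__YYXXYY   read _ → write X, move R, go to s2
s2 | _X[_]_YYXXYY   read _ → write _, move L, go to s2
s2 | _[X]__YYXXYY   read X → write _, move R, go to s4
s4 | __[_]_YYXXYY   read _ → write X, move R, go to s2
s2 | __X[_]YYXXYY   read _ → write _, move L, go to s2
s2 | __[X]_YYXXYY   read X → write _, move R, go to s4
s4 | ___[_]YYXXYY   read _ → write X, move R, go to s2
s2 | ___X[Y]YXXYY
M halts after 15 transitions.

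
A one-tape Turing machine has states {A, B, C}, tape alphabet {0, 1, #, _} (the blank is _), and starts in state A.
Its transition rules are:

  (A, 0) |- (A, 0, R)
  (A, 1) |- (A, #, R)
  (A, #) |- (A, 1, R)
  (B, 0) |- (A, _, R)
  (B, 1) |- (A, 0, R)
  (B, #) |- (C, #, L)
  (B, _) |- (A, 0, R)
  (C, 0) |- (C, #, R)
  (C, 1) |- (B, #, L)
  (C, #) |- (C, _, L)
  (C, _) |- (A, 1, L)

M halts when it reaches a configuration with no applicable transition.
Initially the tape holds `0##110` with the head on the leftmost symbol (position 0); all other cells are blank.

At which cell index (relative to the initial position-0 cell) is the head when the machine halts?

6

state=A head=0 tape=[0]##110_   (A,0)→(A,0,R)
state=A head=1 tape=0[#]#110_   (A,#)→(A,1,R)
state=A head=2 tape=01[#]110_   (A,#)→(A,1,R)
state=A head=3 tape=011[1]10_   (A,1)→(A,#,R)
state=A head=4 tape=011#[1]0_   (A,1)→(A,#,R)
state=A head=5 tape=011##[0]_   (A,0)→(A,0,R)
state=A head=6 tape=011##0[_]
At halt the head is at cell 6.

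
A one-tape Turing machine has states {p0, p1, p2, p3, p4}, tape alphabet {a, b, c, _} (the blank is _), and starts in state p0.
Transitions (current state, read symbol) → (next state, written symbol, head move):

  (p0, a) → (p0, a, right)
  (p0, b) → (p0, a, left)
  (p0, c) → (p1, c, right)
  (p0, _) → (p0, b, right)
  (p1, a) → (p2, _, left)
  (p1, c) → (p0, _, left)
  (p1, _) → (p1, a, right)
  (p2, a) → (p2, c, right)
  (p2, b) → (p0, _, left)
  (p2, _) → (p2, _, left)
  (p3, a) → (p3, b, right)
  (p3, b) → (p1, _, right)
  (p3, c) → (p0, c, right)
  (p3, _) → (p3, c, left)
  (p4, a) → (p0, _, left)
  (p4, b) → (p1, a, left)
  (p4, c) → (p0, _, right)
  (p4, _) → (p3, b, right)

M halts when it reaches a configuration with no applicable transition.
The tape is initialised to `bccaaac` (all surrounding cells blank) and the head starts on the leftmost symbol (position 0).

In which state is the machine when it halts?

p2

state=p0 head=0 tape=_[b]ccaaac   (p0,b)→(p0,a,left)
state=p0 head=-1 tape=[_]accaaac   (p0,_)→(p0,b,right)
state=p0 head=0 tape=b[a]ccaaac   (p0,a)→(p0,a,right)
state=p0 head=1 tape=ba[c]caaac   (p0,c)→(p1,c,right)
state=p1 head=2 tape=bac[c]aaac   (p1,c)→(p0,_,left)
state=p0 head=1 tape=ba[c]_aaac   (p0,c)→(p1,c,right)
state=p1 head=2 tape=bac[_]aaac   (p1,_)→(p1,a,right)
state=p1 head=3 tape=baca[a]aac   (p1,a)→(p2,_,left)
state=p2 head=2 tape=bac[a]_aac   (p2,a)→(p2,c,right)
state=p2 head=3 tape=bacc[_]aac   (p2,_)→(p2,_,left)
state=p2 head=2 tape=bac[c]_aac
No transition is defined for (p2, c); M halts in state p2.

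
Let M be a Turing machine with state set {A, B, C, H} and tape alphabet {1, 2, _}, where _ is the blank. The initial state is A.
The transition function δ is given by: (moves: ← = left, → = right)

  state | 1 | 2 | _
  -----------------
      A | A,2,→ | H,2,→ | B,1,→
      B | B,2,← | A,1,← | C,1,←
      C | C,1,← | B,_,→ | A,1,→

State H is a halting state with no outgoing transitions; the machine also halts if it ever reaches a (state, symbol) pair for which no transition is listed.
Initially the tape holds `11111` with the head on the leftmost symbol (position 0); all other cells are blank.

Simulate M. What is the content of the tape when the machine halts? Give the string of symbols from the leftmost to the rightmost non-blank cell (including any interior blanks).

state=A head=0 tape=_[1]1111__   (A,1)→(A,2,→)
state=A head=1 tape=_2[1]111__   (A,1)→(A,2,→)
state=A head=2 tape=_22[1]11__   (A,1)→(A,2,→)
state=A head=3 tape=_222[1]1__   (A,1)→(A,2,→)
state=A head=4 tape=_2222[1]__   (A,1)→(A,2,→)
state=A head=5 tape=_22222[_]_   (A,_)→(B,1,→)
state=B head=6 tape=_222221[_]   (B,_)→(C,1,←)
state=C head=5 tape=_22222[1]1   (C,1)→(C,1,←)
state=C head=4 tape=_2222[2]11   (C,2)→(B,_,→)
state=B head=5 tape=_2222_[1]1   (B,1)→(B,2,←)
state=B head=4 tape=_2222[_]21   (B,_)→(C,1,←)
state=C head=3 tape=_222[2]121   (C,2)→(B,_,→)
state=B head=4 tape=_222_[1]21   (B,1)→(B,2,←)
state=B head=3 tape=_222[_]221   (B,_)→(C,1,←)
state=C head=2 tape=_22[2]1221   (C,2)→(B,_,→)
state=B head=3 tape=_22_[1]221   (B,1)→(B,2,←)
state=B head=2 tape=_22[_]2221   (B,_)→(C,1,←)
state=C head=1 tape=_2[2]12221   (C,2)→(B,_,→)
state=B head=2 tape=_2_[1]2221   (B,1)→(B,2,←)
state=B head=1 tape=_2[_]22221   (B,_)→(C,1,←)
state=C head=0 tape=_[2]122221   (C,2)→(B,_,→)
state=B head=1 tape=__[1]22221   (B,1)→(B,2,←)
state=B head=0 tape=_[_]222221   (B,_)→(C,1,←)
state=C head=-1 tape=[_]1222221   (C,_)→(A,1,→)
state=A head=0 tape=1[1]222221   (A,1)→(A,2,→)
state=A head=1 tape=12[2]22221   (A,2)→(H,2,→)
state=H head=2 tape=122[2]2221
The non-blank tape span at halt is 12222221.

12222221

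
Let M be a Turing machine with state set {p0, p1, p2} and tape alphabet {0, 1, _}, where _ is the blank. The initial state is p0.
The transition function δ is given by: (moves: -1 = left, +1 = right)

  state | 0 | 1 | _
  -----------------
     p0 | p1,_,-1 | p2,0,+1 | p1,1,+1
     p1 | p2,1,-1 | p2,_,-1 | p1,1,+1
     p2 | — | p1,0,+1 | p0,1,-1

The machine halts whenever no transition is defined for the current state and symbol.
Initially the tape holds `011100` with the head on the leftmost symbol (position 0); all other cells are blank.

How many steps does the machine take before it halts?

state=p0 head=0 tape=_[0]11100   (p0,0)→(p1,_,-1)
state=p1 head=-1 tape=[_]_11100   (p1,_)→(p1,1,+1)
state=p1 head=0 tape=1[_]11100   (p1,_)→(p1,1,+1)
state=p1 head=1 tape=11[1]1100   (p1,1)→(p2,_,-1)
state=p2 head=0 tape=1[1]_1100   (p2,1)→(p1,0,+1)
state=p1 head=1 tape=10[_]1100   (p1,_)→(p1,1,+1)
state=p1 head=2 tape=101[1]100   (p1,1)→(p2,_,-1)
state=p2 head=1 tape=10[1]_100   (p2,1)→(p1,0,+1)
state=p1 head=2 tape=100[_]100   (p1,_)→(p1,1,+1)
state=p1 head=3 tape=1001[1]00   (p1,1)→(p2,_,-1)
state=p2 head=2 tape=100[1]_00   (p2,1)→(p1,0,+1)
state=p1 head=3 tape=1000[_]00   (p1,_)→(p1,1,+1)
state=p1 head=4 tape=10001[0]0   (p1,0)→(p2,1,-1)
state=p2 head=3 tape=1000[1]10   (p2,1)→(p1,0,+1)
state=p1 head=4 tape=10000[1]0   (p1,1)→(p2,_,-1)
state=p2 head=3 tape=1000[0]_0
M halts after 15 transitions.

15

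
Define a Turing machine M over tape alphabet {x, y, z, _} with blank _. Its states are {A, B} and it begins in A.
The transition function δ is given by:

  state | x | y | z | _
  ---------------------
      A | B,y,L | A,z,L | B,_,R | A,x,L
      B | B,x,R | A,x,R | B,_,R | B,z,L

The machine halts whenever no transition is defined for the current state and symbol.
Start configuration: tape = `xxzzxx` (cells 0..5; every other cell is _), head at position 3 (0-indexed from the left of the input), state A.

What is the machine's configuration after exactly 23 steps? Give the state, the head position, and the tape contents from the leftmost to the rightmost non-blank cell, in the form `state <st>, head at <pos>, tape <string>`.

state=A head=3 tape=xxz[z]xx____   (A,z)→(B,_,R)
state=B head=4 tape=xxz_[x]x____   (B,x)→(B,x,R)
state=B head=5 tape=xxz_x[x]____   (B,x)→(B,x,R)
state=B head=6 tape=xxz_xx[_]___   (B,_)→(B,z,L)
state=B head=5 tape=xxz_x[x]z___   (B,x)→(B,x,R)
state=B head=6 tape=xxz_xx[z]___   (B,z)→(B,_,R)
state=B head=7 tape=xxz_xx_[_]__   (B,_)→(B,z,L)
state=B head=6 tape=xxz_xx[_]z__   (B,_)→(B,z,L)
state=B head=5 tape=xxz_x[x]zz__   (B,x)→(B,x,R)
state=B head=6 tape=xxz_xx[z]z__   (B,z)→(B,_,R)
state=B head=7 tape=xxz_xx_[z]__   (B,z)→(B,_,R)
state=B head=8 tape=xxz_xx__[_]_   (B,_)→(B,z,L)
state=B head=7 tape=xxz_xx_[_]z_   (B,_)→(B,z,L)
state=B head=6 tape=xxz_xx[_]zz_   (B,_)→(B,z,L)
state=B head=5 tape=xxz_x[x]zzz_   (B,x)→(B,x,R)
state=B head=6 tape=xxz_xx[z]zz_   (B,z)→(B,_,R)
state=B head=7 tape=xxz_xx_[z]z_   (B,z)→(B,_,R)
state=B head=8 tape=xxz_xx__[z]_   (B,z)→(B,_,R)
state=B head=9 tape=xxz_xx___[_]   (B,_)→(B,z,L)
state=B head=8 tape=xxz_xx__[_]z   (B,_)→(B,z,L)
state=B head=7 tape=xxz_xx_[_]zz   (B,_)→(B,z,L)
state=B head=6 tape=xxz_xx[_]zzz   (B,_)→(B,z,L)
state=B head=5 tape=xxz_x[x]zzzz   (B,x)→(B,x,R)
state=B head=6 tape=xxz_xx[z]zzz
After 23 steps: state B, head at 6, tape xxz_xxzzzz.

state B, head at 6, tape xxz_xxzzzz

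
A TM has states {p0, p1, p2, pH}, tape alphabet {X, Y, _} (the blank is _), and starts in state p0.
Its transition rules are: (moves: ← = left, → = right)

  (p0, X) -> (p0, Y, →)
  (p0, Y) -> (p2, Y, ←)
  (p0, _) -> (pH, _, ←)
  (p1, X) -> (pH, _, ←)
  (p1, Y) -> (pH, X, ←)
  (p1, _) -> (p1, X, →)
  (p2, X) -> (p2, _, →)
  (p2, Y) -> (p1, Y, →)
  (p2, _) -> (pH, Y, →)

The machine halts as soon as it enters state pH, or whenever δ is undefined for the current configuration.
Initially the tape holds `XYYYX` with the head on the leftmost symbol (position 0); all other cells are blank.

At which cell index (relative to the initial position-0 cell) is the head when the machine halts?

0

p0 | [X]YYYX   read X → write Y, move →, go to p0
p0 | Y[Y]YYX   read Y → write Y, move ←, go to p2
p2 | [Y]YYYX   read Y → write Y, move →, go to p1
p1 | Y[Y]YYX   read Y → write X, move ←, go to pH
pH | [Y]XYYX
At halt the head is at cell 0.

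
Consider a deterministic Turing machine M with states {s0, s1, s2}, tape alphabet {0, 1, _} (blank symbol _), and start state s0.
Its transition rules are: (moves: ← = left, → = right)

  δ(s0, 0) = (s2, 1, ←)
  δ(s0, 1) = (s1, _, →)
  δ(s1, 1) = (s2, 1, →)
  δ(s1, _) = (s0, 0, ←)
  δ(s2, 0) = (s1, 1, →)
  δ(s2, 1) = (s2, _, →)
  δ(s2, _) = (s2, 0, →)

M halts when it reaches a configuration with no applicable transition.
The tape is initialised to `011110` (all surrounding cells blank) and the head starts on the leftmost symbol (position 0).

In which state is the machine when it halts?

s1

state=s0 head=0 tape=_[0]11110_   (s0,0)→(s2,1,←)
state=s2 head=-1 tape=[_]111110_   (s2,_)→(s2,0,→)
state=s2 head=0 tape=0[1]11110_   (s2,1)→(s2,_,→)
state=s2 head=1 tape=0_[1]1110_   (s2,1)→(s2,_,→)
state=s2 head=2 tape=0__[1]110_   (s2,1)→(s2,_,→)
state=s2 head=3 tape=0___[1]10_   (s2,1)→(s2,_,→)
state=s2 head=4 tape=0____[1]0_   (s2,1)→(s2,_,→)
state=s2 head=5 tape=0_____[0]_   (s2,0)→(s1,1,→)
state=s1 head=6 tape=0_____1[_]   (s1,_)→(s0,0,←)
state=s0 head=5 tape=0_____[1]0   (s0,1)→(s1,_,→)
state=s1 head=6 tape=0______[0]
No transition is defined for (s1, 0); M halts in state s1.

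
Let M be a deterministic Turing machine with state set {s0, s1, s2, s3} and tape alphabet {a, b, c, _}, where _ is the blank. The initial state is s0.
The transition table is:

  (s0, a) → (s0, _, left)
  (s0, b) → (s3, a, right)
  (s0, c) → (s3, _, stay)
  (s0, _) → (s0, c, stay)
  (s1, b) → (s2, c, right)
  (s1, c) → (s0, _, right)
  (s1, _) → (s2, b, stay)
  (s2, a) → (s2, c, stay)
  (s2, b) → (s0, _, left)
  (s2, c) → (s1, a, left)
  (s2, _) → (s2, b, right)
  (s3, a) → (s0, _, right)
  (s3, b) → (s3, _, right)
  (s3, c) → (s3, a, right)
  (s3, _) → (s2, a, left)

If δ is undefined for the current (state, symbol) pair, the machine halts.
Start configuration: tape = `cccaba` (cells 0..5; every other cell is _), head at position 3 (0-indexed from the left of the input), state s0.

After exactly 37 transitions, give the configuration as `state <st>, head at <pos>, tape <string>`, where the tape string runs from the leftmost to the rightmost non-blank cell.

s0 | ___ccc[a]ba   read a → write _, move left, go to s0
s0 | ___cc[c]_ba   read c → write _, move stay, go to s3
s3 | ___cc[_]_ba   read _ → write a, move left, go to s2
s2 | ___c[c]a_ba   read c → write a, move left, go to s1
s1 | ___[c]aa_ba   read c → write _, move right, go to s0
s0 | ____[a]a_ba   read a → write _, move left, go to s0
s0 | ___[_]_a_ba   read _ → write c, move stay, go to s0
s0 | ___[c]_a_ba   read c → write _, move stay, go to s3
s3 | ___[_]_a_ba   read _ → write a, move left, go to s2
s2 | __[_]a_a_ba   read _ → write b, move right, go to s2
s2 | __b[a]_a_ba   read a → write c, move stay, go to s2
s2 | __b[c]_a_ba   read c → write a, move left, go to s1
s1 | __[b]a_a_ba   read b → write c, move right, go to s2
s2 | __c[a]_a_ba   read a → write c, move stay, go to s2
s2 | __c[c]_a_ba   read c → write a, move left, go to s1
s1 | __[c]a_a_ba   read c → write _, move right, go to s0
s0 | ___[a]_a_ba   read a → write _, move left, go to s0
s0 | __[_]__a_ba   read _ → write c, move stay, go to s0
s0 | __[c]__a_ba   read c → write _, move stay, go to s3
s3 | __[_]__a_ba   read _ → write a, move left, go to s2
s2 | _[_]a__a_ba   read _ → write b, move right, go to s2
s2 | _b[a]__a_ba   read a → write c, move stay, go to s2
s2 | _b[c]__a_ba   read c → write a, move left, go to s1
s1 | _[b]a__a_ba   read b → write c, move right, go to s2
s2 | _c[a]__a_ba   read a → write c, move stay, go to s2
s2 | _c[c]__a_ba   read c → write a, move left, go to s1
s1 | _[c]a__a_ba   read c → write _, move right, go to s0
s0 | __[a]__a_ba   read a → write _, move left, go to s0
s0 | _[_]___a_ba   read _ → write c, move stay, go to s0
s0 | _[c]___a_ba   read c → write _, move stay, go to s3
s3 | _[_]___a_ba   read _ → write a, move left, go to s2
s2 | [_]a___a_ba   read _ → write b, move right, go to s2
s2 | b[a]___a_ba   read a → write c, move stay, go to s2
s2 | b[c]___a_ba   read c → write a, move left, go to s1
s1 | [b]a___a_ba   read b → write c, move right, go to s2
s2 | c[a]___a_ba   read a → write c, move stay, go to s2
s2 | c[c]___a_ba   read c → write a, move left, go to s1
s1 | [c]a___a_ba
After 37 steps: state s1, head at -3, tape ca___a_ba.

state s1, head at -3, tape ca___a_ba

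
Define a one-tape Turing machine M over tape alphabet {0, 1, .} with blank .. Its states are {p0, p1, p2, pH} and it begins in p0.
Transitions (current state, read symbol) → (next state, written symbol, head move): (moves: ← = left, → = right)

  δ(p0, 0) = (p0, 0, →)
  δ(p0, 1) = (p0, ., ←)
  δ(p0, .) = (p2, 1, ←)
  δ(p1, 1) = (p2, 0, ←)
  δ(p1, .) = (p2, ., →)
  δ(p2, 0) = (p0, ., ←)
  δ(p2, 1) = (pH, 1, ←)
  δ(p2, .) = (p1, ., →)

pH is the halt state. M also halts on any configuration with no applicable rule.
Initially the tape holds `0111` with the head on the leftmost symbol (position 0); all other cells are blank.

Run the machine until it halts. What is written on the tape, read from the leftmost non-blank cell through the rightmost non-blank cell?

0.111

p0 | ..[0]111   read 0 → write 0, move →, go to p0
p0 | ..0[1]11   read 1 → write ., move ←, go to p0
p0 | ..[0].11   read 0 → write 0, move →, go to p0
p0 | ..0[.]11   read . → write 1, move ←, go to p2
p2 | ..[0]111   read 0 → write ., move ←, go to p0
p0 | .[.].111   read . → write 1, move ←, go to p2
p2 | [.]1.111   read . → write ., move →, go to p1
p1 | .[1].111   read 1 → write 0, move ←, go to p2
p2 | [.]0.111   read . → write ., move →, go to p1
p1 | .[0].111
The non-blank tape span at halt is 0.111.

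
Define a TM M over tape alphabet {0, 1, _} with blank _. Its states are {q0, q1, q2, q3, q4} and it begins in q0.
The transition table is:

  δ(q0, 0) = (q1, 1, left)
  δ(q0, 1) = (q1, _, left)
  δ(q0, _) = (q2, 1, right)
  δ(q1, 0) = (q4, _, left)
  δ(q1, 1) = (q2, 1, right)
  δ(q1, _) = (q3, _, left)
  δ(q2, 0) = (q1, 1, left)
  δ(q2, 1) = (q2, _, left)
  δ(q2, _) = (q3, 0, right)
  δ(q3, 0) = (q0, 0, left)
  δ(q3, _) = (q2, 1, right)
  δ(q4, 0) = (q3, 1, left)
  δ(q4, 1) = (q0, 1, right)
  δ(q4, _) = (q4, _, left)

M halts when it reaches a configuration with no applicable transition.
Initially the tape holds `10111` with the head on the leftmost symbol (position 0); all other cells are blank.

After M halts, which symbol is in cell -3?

q0 | ___[1]0111   read 1 → write _, move left, go to q1
q1 | __[_]_0111   read _ → write _, move left, go to q3
q3 | _[_]__0111   read _ → write 1, move right, go to q2
q2 | _1[_]_0111   read _ → write 0, move right, go to q3
q3 | _10[_]0111   read _ → write 1, move right, go to q2
q2 | _101[0]111   read 0 → write 1, move left, go to q1
q1 | _10[1]1111   read 1 → write 1, move right, go to q2
q2 | _101[1]111   read 1 → write _, move left, go to q2
q2 | _10[1]_111   read 1 → write _, move left, go to q2
q2 | _1[0]__111   read 0 → write 1, move left, go to q1
q1 | _[1]1__111   read 1 → write 1, move right, go to q2
q2 | _1[1]__111   read 1 → write _, move left, go to q2
q2 | _[1]___111   read 1 → write _, move left, go to q2
q2 | [_]____111   read _ → write 0, move right, go to q3
q3 | 0[_]___111   read _ → write 1, move right, go to q2
q2 | 01[_]__111   read _ → write 0, move right, go to q3
q3 | 010[_]_111   read _ → write 1, move right, go to q2
q2 | 0101[_]111   read _ → write 0, move right, go to q3
q3 | 01010[1]11
Cell -3 holds 0 when M halts.

0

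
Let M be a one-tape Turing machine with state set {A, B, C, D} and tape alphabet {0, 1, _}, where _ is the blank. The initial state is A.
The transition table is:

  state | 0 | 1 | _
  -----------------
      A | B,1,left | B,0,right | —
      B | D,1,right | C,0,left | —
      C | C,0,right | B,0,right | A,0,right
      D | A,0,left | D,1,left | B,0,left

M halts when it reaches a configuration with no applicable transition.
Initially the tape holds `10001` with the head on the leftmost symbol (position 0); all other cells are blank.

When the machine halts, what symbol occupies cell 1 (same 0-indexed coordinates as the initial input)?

1

state=A head=0 tape=__[1]0001   (A,1)→(B,0,right)
state=B head=1 tape=__0[0]001   (B,0)→(D,1,right)
state=D head=2 tape=__01[0]01   (D,0)→(A,0,left)
state=A head=1 tape=__0[1]001   (A,1)→(B,0,right)
state=B head=2 tape=__00[0]01   (B,0)→(D,1,right)
state=D head=3 tape=__001[0]1   (D,0)→(A,0,left)
state=A head=2 tape=__00[1]01   (A,1)→(B,0,right)
state=B head=3 tape=__000[0]1   (B,0)→(D,1,right)
state=D head=4 tape=__0001[1]   (D,1)→(D,1,left)
state=D head=3 tape=__000[1]1   (D,1)→(D,1,left)
state=D head=2 tape=__00[0]11   (D,0)→(A,0,left)
state=A head=1 tape=__0[0]011   (A,0)→(B,1,left)
state=B head=0 tape=__[0]1011   (B,0)→(D,1,right)
state=D head=1 tape=__1[1]011   (D,1)→(D,1,left)
state=D head=0 tape=__[1]1011   (D,1)→(D,1,left)
state=D head=-1 tape=_[_]11011   (D,_)→(B,0,left)
state=B head=-2 tape=[_]011011
Cell 1 holds 1 when M halts.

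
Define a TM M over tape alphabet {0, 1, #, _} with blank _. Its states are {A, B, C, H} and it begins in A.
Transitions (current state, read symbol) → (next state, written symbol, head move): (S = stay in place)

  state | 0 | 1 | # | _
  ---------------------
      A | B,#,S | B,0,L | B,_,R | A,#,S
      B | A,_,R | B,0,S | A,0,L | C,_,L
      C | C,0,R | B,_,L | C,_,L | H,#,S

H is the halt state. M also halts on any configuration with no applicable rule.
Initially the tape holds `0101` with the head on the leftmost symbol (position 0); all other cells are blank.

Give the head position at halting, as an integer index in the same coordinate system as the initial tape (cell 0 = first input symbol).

-1

state=A head=0 tape=_[0]101   (A,0)→(B,#,S)
state=B head=0 tape=_[#]101   (B,#)→(A,0,L)
state=A head=-1 tape=[_]0101   (A,_)→(A,#,S)
state=A head=-1 tape=[#]0101   (A,#)→(B,_,R)
state=B head=0 tape=_[0]101   (B,0)→(A,_,R)
state=A head=1 tape=__[1]01   (A,1)→(B,0,L)
state=B head=0 tape=_[_]001   (B,_)→(C,_,L)
state=C head=-1 tape=[_]_001   (C,_)→(H,#,S)
state=H head=-1 tape=[#]_001
At halt the head is at cell -1.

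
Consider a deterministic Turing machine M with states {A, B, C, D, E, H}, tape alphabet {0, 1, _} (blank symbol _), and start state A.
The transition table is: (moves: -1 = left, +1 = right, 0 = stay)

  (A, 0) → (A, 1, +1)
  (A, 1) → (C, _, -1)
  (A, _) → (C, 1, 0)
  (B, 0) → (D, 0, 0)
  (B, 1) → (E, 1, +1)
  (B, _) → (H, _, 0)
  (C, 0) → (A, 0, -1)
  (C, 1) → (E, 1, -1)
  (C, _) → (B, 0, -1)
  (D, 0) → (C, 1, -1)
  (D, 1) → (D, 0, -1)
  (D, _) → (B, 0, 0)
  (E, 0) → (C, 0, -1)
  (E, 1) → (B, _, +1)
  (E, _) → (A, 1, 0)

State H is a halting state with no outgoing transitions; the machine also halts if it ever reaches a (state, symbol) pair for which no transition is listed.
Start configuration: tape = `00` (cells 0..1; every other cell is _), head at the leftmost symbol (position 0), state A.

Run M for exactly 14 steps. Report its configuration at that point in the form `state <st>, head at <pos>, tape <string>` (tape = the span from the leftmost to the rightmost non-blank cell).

A | __[0]0__   read 0 → write 1, move +1, go to A
A | __1[0]__   read 0 → write 1, move +1, go to A
A | __11[_]_   read _ → write 1, move 0, go to C
C | __11[1]_   read 1 → write 1, move -1, go to E
E | __1[1]1_   read 1 → write _, move +1, go to B
B | __1_[1]_   read 1 → write 1, move +1, go to E
E | __1_1[_]   read _ → write 1, move 0, go to A
A | __1_1[1]   read 1 → write _, move -1, go to C
C | __1_[1]_   read 1 → write 1, move -1, go to E
E | __1[_]1_   read _ → write 1, move 0, go to A
A | __1[1]1_   read 1 → write _, move -1, go to C
C | __[1]_1_   read 1 → write 1, move -1, go to E
E | _[_]1_1_   read _ → write 1, move 0, go to A
A | _[1]1_1_   read 1 → write _, move -1, go to C
C | [_]_1_1_
After 14 steps: state C, head at -2, tape 1_1.

state C, head at -2, tape 1_1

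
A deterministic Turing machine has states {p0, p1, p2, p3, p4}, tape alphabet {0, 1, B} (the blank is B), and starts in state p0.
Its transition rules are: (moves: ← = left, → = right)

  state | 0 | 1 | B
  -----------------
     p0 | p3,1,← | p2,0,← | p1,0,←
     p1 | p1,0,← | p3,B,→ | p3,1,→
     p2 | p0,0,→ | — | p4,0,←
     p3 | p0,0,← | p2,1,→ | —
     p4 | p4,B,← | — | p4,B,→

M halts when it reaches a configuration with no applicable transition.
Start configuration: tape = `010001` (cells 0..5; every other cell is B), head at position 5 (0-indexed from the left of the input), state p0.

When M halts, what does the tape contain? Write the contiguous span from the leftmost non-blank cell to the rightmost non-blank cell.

p0 | BBBB01000[1]   read 1 → write 0, move ←, go to p2
p2 | BBBB0100[0]0   read 0 → write 0, move →, go to p0
p0 | BBBB01000[0]   read 0 → write 1, move ←, go to p3
p3 | BBBB0100[0]1   read 0 → write 0, move ←, go to p0
p0 | BBBB010[0]01   read 0 → write 1, move ←, go to p3
p3 | BBBB01[0]101   read 0 → write 0, move ←, go to p0
p0 | BBBB0[1]0101   read 1 → write 0, move ←, go to p2
p2 | BBBB[0]00101   read 0 → write 0, move →, go to p0
p0 | BBBB0[0]0101   read 0 → write 1, move ←, go to p3
p3 | BBBB[0]10101   read 0 → write 0, move ←, go to p0
p0 | BBB[B]010101   read B → write 0, move ←, go to p1
p1 | BB[B]0010101   read B → write 1, move →, go to p3
p3 | BB1[0]010101   read 0 → write 0, move ←, go to p0
p0 | BB[1]0010101   read 1 → write 0, move ←, go to p2
p2 | B[B]00010101   read B → write 0, move ←, go to p4
p4 | [B]000010101   read B → write B, move →, go to p4
p4 | B[0]00010101   read 0 → write B, move ←, go to p4
p4 | [B]B00010101   read B → write B, move →, go to p4
p4 | B[B]00010101   read B → write B, move →, go to p4
p4 | BB[0]0010101   read 0 → write B, move ←, go to p4
p4 | B[B]B0010101   read B → write B, move →, go to p4
p4 | BB[B]0010101   read B → write B, move →, go to p4
p4 | BBB[0]010101   read 0 → write B, move ←, go to p4
p4 | BB[B]B010101   read B → write B, move →, go to p4
p4 | BBB[B]010101   read B → write B, move →, go to p4
p4 | BBBB[0]10101   read 0 → write B, move ←, go to p4
p4 | BBB[B]B10101   read B → write B, move →, go to p4
p4 | BBBB[B]10101   read B → write B, move →, go to p4
p4 | BBBBB[1]0101
The non-blank tape span at halt is 10101.

10101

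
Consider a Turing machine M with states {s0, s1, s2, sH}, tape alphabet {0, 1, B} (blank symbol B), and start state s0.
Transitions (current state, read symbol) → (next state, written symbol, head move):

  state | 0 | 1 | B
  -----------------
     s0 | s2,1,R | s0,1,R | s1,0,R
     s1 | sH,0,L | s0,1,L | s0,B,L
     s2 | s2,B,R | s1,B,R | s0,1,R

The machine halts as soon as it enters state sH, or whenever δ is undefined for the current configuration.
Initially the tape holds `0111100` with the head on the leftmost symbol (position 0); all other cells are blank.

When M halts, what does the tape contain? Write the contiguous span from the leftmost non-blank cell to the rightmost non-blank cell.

state=s0 head=0 tape=[0]111100   (s0,0)→(s2,1,R)
state=s2 head=1 tape=1[1]11100   (s2,1)→(s1,B,R)
state=s1 head=2 tape=1B[1]1100   (s1,1)→(s0,1,L)
state=s0 head=1 tape=1[B]11100   (s0,B)→(s1,0,R)
state=s1 head=2 tape=10[1]1100   (s1,1)→(s0,1,L)
state=s0 head=1 tape=1[0]11100   (s0,0)→(s2,1,R)
state=s2 head=2 tape=11[1]1100   (s2,1)→(s1,B,R)
state=s1 head=3 tape=11B[1]100   (s1,1)→(s0,1,L)
state=s0 head=2 tape=11[B]1100   (s0,B)→(s1,0,R)
state=s1 head=3 tape=110[1]100   (s1,1)→(s0,1,L)
state=s0 head=2 tape=11[0]1100   (s0,0)→(s2,1,R)
state=s2 head=3 tape=111[1]100   (s2,1)→(s1,B,R)
state=s1 head=4 tape=111B[1]00   (s1,1)→(s0,1,L)
state=s0 head=3 tape=111[B]100   (s0,B)→(s1,0,R)
state=s1 head=4 tape=1110[1]00   (s1,1)→(s0,1,L)
state=s0 head=3 tape=111[0]100   (s0,0)→(s2,1,R)
state=s2 head=4 tape=1111[1]00   (s2,1)→(s1,B,R)
state=s1 head=5 tape=1111B[0]0   (s1,0)→(sH,0,L)
state=sH head=4 tape=1111[B]00
The non-blank tape span at halt is 1111B00.

1111B00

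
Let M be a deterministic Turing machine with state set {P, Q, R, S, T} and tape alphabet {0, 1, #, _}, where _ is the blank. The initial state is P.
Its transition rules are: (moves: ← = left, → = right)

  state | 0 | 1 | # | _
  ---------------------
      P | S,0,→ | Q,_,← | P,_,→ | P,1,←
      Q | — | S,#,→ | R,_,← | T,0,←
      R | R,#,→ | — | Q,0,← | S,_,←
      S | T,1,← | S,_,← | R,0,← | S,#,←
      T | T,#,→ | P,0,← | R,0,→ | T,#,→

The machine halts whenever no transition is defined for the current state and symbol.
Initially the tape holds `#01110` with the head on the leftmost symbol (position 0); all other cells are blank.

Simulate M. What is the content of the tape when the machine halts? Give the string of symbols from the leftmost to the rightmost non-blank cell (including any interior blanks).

##110

P | [#]01110   read # → write _, move →, go to P
P | _[0]1110   read 0 → write 0, move →, go to S
S | _0[1]110   read 1 → write _, move ←, go to S
S | _[0]_110   read 0 → write 1, move ←, go to T
T | [_]1_110   read _ → write #, move →, go to T
T | #[1]_110   read 1 → write 0, move ←, go to P
P | [#]0_110   read # → write _, move →, go to P
P | _[0]_110   read 0 → write 0, move →, go to S
S | _0[_]110   read _ → write #, move ←, go to S
S | _[0]#110   read 0 → write 1, move ←, go to T
T | [_]1#110   read _ → write #, move →, go to T
T | #[1]#110   read 1 → write 0, move ←, go to P
P | [#]0#110   read # → write _, move →, go to P
P | _[0]#110   read 0 → write 0, move →, go to S
S | _0[#]110   read # → write 0, move ←, go to R
R | _[0]0110   read 0 → write #, move →, go to R
R | _#[0]110   read 0 → write #, move →, go to R
R | _##[1]10
The non-blank tape span at halt is ##110.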